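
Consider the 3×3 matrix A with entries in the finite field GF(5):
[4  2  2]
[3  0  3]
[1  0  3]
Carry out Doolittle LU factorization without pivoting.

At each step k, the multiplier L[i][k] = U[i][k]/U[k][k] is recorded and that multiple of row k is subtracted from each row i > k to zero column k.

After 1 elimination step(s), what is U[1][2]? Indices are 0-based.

U[1][2] = 4

Step 1: pivot at (0,0) is 4.
  row1 ← row1 − (2)·row0  ⇒  L[1][0]=2, U row1=(0, 1, 4)
  row2 ← row2 − (4)·row0  ⇒  L[2][0]=4, U row2=(0, 2, 0)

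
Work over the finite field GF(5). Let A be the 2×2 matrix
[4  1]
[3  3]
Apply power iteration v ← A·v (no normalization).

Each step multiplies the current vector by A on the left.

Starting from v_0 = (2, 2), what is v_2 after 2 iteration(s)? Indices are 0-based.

v_0 = (2, 2).
v_1 = A·v_0 = (0, 2).
v_2 = A·v_1 = (2, 1).

v_2 = (2, 1)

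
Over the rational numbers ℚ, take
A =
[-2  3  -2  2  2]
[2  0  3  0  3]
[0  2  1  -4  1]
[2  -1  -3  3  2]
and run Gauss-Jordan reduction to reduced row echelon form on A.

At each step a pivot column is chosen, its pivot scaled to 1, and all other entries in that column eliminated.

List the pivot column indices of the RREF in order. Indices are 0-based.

step 1: normalize row 0 (÷-2) = (1, -3/2, 1, -1, -1)
  row 1: subtract 2×row0 = (0, 3, 1, 2, 5)
  row 3: subtract 2×row0 = (0, 2, -5, 5, 4)
step 2: normalize row 1 (÷3) = (0, 1, 1/3, 2/3, 5/3)
  row 0: subtract -3/2×row1 = (1, 0, 3/2, 0, 3/2)
  row 2: subtract 2×row1 = (0, 0, 1/3, -16/3, -7/3)
  row 3: subtract 2×row1 = (0, 0, -17/3, 11/3, 2/3)
step 3: normalize row 2 (÷1/3) = (0, 0, 1, -16, -7)
  row 0: subtract 3/2×row2 = (1, 0, 0, 24, 12)
  row 1: subtract 1/3×row2 = (0, 1, 0, 6, 4)
  row 3: subtract -17/3×row2 = (0, 0, 0, -87, -39)
step 4: normalize row 3 (÷-87) = (0, 0, 0, 1, 13/29)
  row 0: subtract 24×row3 = (1, 0, 0, 0, 36/29)
  row 1: subtract 6×row3 = (0, 1, 0, 0, 38/29)
  row 2: subtract -16×row3 = (0, 0, 1, 0, 5/29)

pivot columns: 0, 1, 2, 3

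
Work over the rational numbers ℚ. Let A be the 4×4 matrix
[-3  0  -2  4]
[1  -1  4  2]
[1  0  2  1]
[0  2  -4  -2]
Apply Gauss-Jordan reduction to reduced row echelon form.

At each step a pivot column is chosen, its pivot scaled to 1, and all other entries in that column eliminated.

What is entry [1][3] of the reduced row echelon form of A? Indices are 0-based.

step 1: normalize row 0 (÷-3) = (1, 0, 2/3, -4/3)
  row 1: subtract 1×row0 = (0, -1, 10/3, 10/3)
  row 2: subtract 1×row0 = (0, 0, 4/3, 7/3)
step 2: normalize row 1 (÷-1) = (0, 1, -10/3, -10/3)
  row 3: subtract 2×row1 = (0, 0, 8/3, 14/3)
step 3: normalize row 2 (÷4/3) = (0, 0, 1, 7/4)
  row 0: subtract 2/3×row2 = (1, 0, 0, -5/2)
  row 1: subtract -10/3×row2 = (0, 1, 0, 5/2)
  row 3: subtract 8/3×row2 = (0, 0, 0, 0)
skip col 3 (zero from row 3)

M[1][3] = 5/2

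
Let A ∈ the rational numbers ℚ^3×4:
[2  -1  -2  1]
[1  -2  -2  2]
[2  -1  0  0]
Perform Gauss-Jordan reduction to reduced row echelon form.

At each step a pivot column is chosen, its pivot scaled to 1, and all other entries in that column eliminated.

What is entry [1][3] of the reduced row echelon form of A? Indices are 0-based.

M[1][3] = -2/3

[1] R0 /= 2  ⇒  (1, -1/2, -1, 1/2)
     R1 -= 1·R0  ⇒  (0, -3/2, -1, 3/2)
     R2 -= 2·R0  ⇒  (0, 0, 2, -1)
[2] R1 /= -3/2  ⇒  (0, 1, 2/3, -1)
     R0 -= -1/2·R1  ⇒  (1, 0, -2/3, 0)
[3] R2 /= 2  ⇒  (0, 0, 1, -1/2)
     R0 -= -2/3·R2  ⇒  (1, 0, 0, -1/3)
     R1 -= 2/3·R2  ⇒  (0, 1, 0, -2/3)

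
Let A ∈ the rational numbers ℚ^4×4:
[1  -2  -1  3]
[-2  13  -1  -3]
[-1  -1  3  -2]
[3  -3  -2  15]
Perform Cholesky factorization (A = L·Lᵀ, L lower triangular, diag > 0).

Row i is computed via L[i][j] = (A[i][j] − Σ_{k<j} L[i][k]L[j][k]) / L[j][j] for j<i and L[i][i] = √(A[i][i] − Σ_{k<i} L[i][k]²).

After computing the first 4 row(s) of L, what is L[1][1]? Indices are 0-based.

L[1][1] = 3

Step 1: L[0][0] = √(1) = 1.
  L[1][0] = (-2) / L[0][0] = -2.
Step 2: L[1][1] = √(9) = 3.
  L[2][0] = (-1) / L[0][0] = -1.
  L[2][1] = (-3) / L[1][1] = -1.
Step 3: L[2][2] = √(1) = 1.
  L[3][0] = (3) / L[0][0] = 3.
  L[3][1] = (3) / L[1][1] = 1.
  L[3][2] = (2) / L[2][2] = 2.
Step 4: L[3][3] = √(1) = 1.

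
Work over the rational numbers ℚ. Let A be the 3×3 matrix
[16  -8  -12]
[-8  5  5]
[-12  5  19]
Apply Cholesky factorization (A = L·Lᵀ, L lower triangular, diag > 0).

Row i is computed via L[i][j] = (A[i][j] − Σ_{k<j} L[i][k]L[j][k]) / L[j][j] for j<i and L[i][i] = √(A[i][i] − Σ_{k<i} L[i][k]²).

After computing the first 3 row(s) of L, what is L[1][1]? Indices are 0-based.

L[1][1] = 1

Step 1: L[0][0] = √(16) = 4.
  L[1][0] = (-8) / L[0][0] = -2.
Step 2: L[1][1] = √(1) = 1.
  L[2][0] = (-12) / L[0][0] = -3.
  L[2][1] = (-1) / L[1][1] = -1.
Step 3: L[2][2] = √(9) = 3.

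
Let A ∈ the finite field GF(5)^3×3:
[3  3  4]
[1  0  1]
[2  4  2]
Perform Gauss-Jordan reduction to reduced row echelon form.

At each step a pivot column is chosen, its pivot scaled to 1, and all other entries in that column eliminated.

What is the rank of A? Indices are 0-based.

pivot(0,0)=3: scale R0 → (1, 1, 3)
  clear (1,0): R1 −= (1)R0 → (0, 4, 3)
  clear (2,0): R2 −= (2)R0 → (0, 2, 1)
pivot(1,1)=4: scale R1 → (0, 1, 2)
  clear (0,1): R0 −= (1)R1 → (1, 0, 1)
  clear (2,1): R2 −= (2)R1 → (0, 0, 2)
pivot(2,2)=2: scale R2 → (0, 0, 1)
  clear (0,2): R0 −= (1)R2 → (1, 0, 0)
  clear (1,2): R1 −= (2)R2 → (0, 1, 0)

rank = 3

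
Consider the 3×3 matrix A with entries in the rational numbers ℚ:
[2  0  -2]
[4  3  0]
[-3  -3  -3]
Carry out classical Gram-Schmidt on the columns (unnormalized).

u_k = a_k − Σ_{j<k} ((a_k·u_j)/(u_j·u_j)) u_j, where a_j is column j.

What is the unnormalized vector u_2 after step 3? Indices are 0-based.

Step 1: u_0 = a_0 = (2, 4, -3).
Step 2: u_1 = a_1 − (21/29)·u_0 = (-42/29, 3/29, -24/29).
Step 3: u_2 = a_2 − (5/29)·u_0 − (52/27)·u_1 = (4/9, -8/9, -8/9).

u_2 = (4/9, -8/9, -8/9)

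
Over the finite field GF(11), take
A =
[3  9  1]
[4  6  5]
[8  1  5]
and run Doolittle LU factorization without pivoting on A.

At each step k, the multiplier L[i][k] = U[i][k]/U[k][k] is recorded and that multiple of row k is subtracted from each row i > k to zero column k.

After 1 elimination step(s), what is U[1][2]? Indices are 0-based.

U[1][2] = 0

[col 0] pivot 3
  R1 -= 5*R0 → (0, 5, 0)  (L[1][0] := 5)
  R2 -= 10*R0 → (0, 10, 6)  (L[2][0] := 10)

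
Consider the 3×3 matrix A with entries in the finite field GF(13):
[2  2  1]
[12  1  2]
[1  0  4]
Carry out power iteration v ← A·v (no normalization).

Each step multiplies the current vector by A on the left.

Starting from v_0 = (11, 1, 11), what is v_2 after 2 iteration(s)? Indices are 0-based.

v_2 = (6, 9, 8)

v_0 = (11, 1, 11).
v_1 = A·v_0 = (9, 12, 3).
v_2 = A·v_1 = (6, 9, 8).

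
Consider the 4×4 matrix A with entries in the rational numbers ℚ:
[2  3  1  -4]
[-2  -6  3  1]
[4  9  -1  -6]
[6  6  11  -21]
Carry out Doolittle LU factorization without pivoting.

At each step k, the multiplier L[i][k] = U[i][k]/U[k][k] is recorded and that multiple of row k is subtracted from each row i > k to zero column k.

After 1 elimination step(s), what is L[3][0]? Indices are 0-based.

L[3][0] = 3

Step 1: pivot at (0,0) is 2.
  row1 ← row1 − (-1)·row0  ⇒  L[1][0]=-1, U row1=(0, -3, 4, -3)
  row2 ← row2 − (2)·row0  ⇒  L[2][0]=2, U row2=(0, 3, -3, 2)
  row3 ← row3 − (3)·row0  ⇒  L[3][0]=3, U row3=(0, -3, 8, -9)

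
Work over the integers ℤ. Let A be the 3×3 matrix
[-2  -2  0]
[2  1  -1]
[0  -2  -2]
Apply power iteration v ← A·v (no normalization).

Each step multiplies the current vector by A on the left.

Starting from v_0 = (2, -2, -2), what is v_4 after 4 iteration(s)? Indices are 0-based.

v_4 = (-56, -4, -120)

v_0 = (2, -2, -2).
v_1 = A·v_0 = (0, 4, 8).
v_2 = A·v_1 = (-8, -4, -24).
v_3 = A·v_2 = (24, 4, 56).
v_4 = A·v_3 = (-56, -4, -120).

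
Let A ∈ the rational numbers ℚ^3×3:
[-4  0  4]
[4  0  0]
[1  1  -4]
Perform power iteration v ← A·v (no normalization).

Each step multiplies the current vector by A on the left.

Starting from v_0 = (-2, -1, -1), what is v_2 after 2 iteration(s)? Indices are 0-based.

v_2 = (-12, 16, -8)

v_0 = (-2, -1, -1).
v_1 = A·v_0 = (4, -8, 1).
v_2 = A·v_1 = (-12, 16, -8).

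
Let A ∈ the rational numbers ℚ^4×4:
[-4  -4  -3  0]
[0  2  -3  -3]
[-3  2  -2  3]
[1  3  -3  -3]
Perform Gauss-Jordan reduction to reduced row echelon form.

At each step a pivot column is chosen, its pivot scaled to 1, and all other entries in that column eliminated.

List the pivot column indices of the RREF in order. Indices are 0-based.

pivot(0,0)=-4: scale R0 → (1, 1, 3/4, 0)
  clear (2,0): R2 −= (-3)R0 → (0, 5, 1/4, 3)
  clear (3,0): R3 −= (1)R0 → (0, 2, -15/4, -3)
pivot(1,1)=2: scale R1 → (0, 1, -3/2, -3/2)
  clear (0,1): R0 −= (1)R1 → (1, 0, 9/4, 3/2)
  clear (2,1): R2 −= (5)R1 → (0, 0, 31/4, 21/2)
  clear (3,1): R3 −= (2)R1 → (0, 0, -3/4, 0)
pivot(2,2)=31/4: scale R2 → (0, 0, 1, 42/31)
  clear (0,2): R0 −= (9/4)R2 → (1, 0, 0, -48/31)
  clear (1,2): R1 −= (-3/2)R2 → (0, 1, 0, 33/62)
  clear (3,2): R3 −= (-3/4)R2 → (0, 0, 0, 63/62)
pivot(3,3)=63/62: scale R3 → (0, 0, 0, 1)
  clear (0,3): R0 −= (-48/31)R3 → (1, 0, 0, 0)
  clear (1,3): R1 −= (33/62)R3 → (0, 1, 0, 0)
  clear (2,3): R2 −= (42/31)R3 → (0, 0, 1, 0)

pivot columns: 0, 1, 2, 3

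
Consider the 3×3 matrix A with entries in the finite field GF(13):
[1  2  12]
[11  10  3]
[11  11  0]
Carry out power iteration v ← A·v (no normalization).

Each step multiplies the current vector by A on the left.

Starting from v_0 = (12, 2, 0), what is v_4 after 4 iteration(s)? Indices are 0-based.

v_4 = (0, 5, 12)

v_0 = (12, 2, 0).
v_1 = A·v_0 = (3, 9, 11).
v_2 = A·v_1 = (10, 0, 2).
v_3 = A·v_2 = (8, 12, 6).
v_4 = A·v_3 = (0, 5, 12).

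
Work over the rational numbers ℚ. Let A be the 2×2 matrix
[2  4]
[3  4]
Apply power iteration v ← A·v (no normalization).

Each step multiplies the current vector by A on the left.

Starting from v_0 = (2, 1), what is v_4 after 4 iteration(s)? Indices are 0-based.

v_4 = (2432, 2800)

v_0 = (2, 1).
v_1 = A·v_0 = (8, 10).
v_2 = A·v_1 = (56, 64).
v_3 = A·v_2 = (368, 424).
v_4 = A·v_3 = (2432, 2800).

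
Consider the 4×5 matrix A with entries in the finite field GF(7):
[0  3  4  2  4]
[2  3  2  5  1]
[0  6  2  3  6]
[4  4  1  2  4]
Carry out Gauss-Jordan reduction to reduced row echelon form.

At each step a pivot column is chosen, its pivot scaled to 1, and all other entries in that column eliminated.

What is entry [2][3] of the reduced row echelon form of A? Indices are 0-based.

M[2][3] = 6

pivot(0,0): swap R0↔R1
pivot(0,0)=2: scale R0 → (1, 5, 1, 6, 4)
  clear (3,0): R3 −= (4)R0 → (0, 5, 4, 6, 2)
pivot(1,1)=3: scale R1 → (0, 1, 6, 3, 6)
  clear (0,1): R0 −= (5)R1 → (1, 0, 6, 5, 2)
  clear (2,1): R2 −= (6)R1 → (0, 0, 1, 6, 5)
  clear (3,1): R3 −= (5)R1 → (0, 0, 2, 5, 0)
pivot(2,2)=1: scale R2 → (0, 0, 1, 6, 5)
  clear (0,2): R0 −= (6)R2 → (1, 0, 0, 4, 0)
  clear (1,2): R1 −= (6)R2 → (0, 1, 0, 2, 4)
  clear (3,2): R3 −= (2)R2 → (0, 0, 0, 0, 4)
col 3: no nonzero at/below row 3; advance.
pivot(3,4)=4: scale R3 → (0, 0, 0, 0, 1)
  clear (1,4): R1 −= (4)R3 → (0, 1, 0, 2, 0)
  clear (2,4): R2 −= (5)R3 → (0, 0, 1, 6, 0)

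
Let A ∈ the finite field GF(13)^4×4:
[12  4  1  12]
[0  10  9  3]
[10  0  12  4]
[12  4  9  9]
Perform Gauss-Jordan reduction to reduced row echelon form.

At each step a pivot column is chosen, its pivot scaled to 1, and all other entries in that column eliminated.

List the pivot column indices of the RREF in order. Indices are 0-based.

pivot columns: 0, 1, 2, 3

step 1: normalize row 0 (÷12) = (1, 9, 12, 1)
  row 2: subtract 10×row0 = (0, 1, 9, 7)
  row 3: subtract 12×row0 = (0, 0, 8, 10)
step 2: normalize row 1 (÷10) = (0, 1, 10, 12)
  row 0: subtract 9×row1 = (1, 0, 0, 10)
  row 2: subtract 1×row1 = (0, 0, 12, 8)
step 3: normalize row 2 (÷12) = (0, 0, 1, 5)
  row 1: subtract 10×row2 = (0, 1, 0, 1)
  row 3: subtract 8×row2 = (0, 0, 0, 9)
step 4: normalize row 3 (÷9) = (0, 0, 0, 1)
  row 0: subtract 10×row3 = (1, 0, 0, 0)
  row 1: subtract 1×row3 = (0, 1, 0, 0)
  row 2: subtract 5×row3 = (0, 0, 1, 0)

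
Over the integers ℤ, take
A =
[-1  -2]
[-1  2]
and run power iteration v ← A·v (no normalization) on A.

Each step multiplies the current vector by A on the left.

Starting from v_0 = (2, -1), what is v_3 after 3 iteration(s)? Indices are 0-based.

v_0 = (2, -1).
v_1 = A·v_0 = (0, -4).
v_2 = A·v_1 = (8, -8).
v_3 = A·v_2 = (8, -24).

v_3 = (8, -24)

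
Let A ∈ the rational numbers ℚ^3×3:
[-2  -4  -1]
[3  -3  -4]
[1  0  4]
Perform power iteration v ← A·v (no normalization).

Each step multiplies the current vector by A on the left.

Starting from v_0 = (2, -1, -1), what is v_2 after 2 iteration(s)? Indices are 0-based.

v_0 = (2, -1, -1).
v_1 = A·v_0 = (1, 13, -2).
v_2 = A·v_1 = (-52, -28, -7).

v_2 = (-52, -28, -7)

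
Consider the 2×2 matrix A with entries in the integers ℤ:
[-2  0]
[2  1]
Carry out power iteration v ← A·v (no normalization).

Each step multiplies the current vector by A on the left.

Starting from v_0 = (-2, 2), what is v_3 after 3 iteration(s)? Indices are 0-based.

v_3 = (16, -10)

v_0 = (-2, 2).
v_1 = A·v_0 = (4, -2).
v_2 = A·v_1 = (-8, 6).
v_3 = A·v_2 = (16, -10).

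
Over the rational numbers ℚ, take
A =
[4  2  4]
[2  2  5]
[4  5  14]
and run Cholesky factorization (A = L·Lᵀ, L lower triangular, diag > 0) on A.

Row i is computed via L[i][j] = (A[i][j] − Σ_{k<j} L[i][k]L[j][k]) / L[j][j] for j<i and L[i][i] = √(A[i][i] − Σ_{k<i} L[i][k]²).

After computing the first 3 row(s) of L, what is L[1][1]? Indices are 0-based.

Step 1: L[0][0] = √(4) = 2.
  L[1][0] = (2) / L[0][0] = 1.
Step 2: L[1][1] = √(1) = 1.
  L[2][0] = (4) / L[0][0] = 2.
  L[2][1] = (3) / L[1][1] = 3.
Step 3: L[2][2] = √(1) = 1.

L[1][1] = 1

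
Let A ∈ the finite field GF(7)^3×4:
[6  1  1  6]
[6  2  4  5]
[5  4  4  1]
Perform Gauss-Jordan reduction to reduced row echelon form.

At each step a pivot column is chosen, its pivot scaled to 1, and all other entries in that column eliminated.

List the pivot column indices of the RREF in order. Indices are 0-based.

[1] R0 /= 6  ⇒  (1, 6, 6, 1)
     R1 -= 6·R0  ⇒  (0, 1, 3, 6)
     R2 -= 5·R0  ⇒  (0, 2, 2, 3)
[2] R1 /= 1  ⇒  (0, 1, 3, 6)
     R0 -= 6·R1  ⇒  (1, 0, 2, 0)
     R2 -= 2·R1  ⇒  (0, 0, 3, 5)
[3] R2 /= 3  ⇒  (0, 0, 1, 4)
     R0 -= 2·R2  ⇒  (1, 0, 0, 6)
     R1 -= 3·R2  ⇒  (0, 1, 0, 1)

pivot columns: 0, 1, 2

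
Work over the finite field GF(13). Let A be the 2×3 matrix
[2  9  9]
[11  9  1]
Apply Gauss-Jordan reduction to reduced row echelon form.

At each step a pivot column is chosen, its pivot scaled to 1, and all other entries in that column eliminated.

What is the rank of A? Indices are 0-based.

rank = 2

[1] R0 /= 2  ⇒  (1, 11, 11)
     R1 -= 11·R0  ⇒  (0, 5, 10)
[2] R1 /= 5  ⇒  (0, 1, 2)
     R0 -= 11·R1  ⇒  (1, 0, 2)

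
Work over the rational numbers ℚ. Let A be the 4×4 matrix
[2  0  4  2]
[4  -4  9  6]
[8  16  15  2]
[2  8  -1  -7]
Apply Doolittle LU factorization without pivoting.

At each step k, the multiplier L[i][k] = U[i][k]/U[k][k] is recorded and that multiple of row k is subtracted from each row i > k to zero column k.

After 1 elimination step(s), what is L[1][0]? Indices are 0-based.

k=0: U[0][0]=2
  eliminate (1,0): mult=2, new row 1: (0, -4, 1, 2); set L[1][0]=2
  eliminate (2,0): mult=4, new row 2: (0, 16, -1, -6); set L[2][0]=4
  eliminate (3,0): mult=1, new row 3: (0, 8, -5, -9); set L[3][0]=1

L[1][0] = 2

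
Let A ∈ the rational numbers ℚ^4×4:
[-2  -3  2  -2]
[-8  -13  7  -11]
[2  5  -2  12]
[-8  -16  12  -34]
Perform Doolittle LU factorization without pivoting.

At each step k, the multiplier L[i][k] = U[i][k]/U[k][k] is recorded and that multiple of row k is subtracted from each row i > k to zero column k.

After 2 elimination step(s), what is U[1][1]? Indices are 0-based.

[col 0] pivot -2
  R1 -= 4*R0 → (0, -1, -1, -3)  (L[1][0] := 4)
  R2 -= -1*R0 → (0, 2, 0, 10)  (L[2][0] := -1)
  R3 -= 4*R0 → (0, -4, 4, -26)  (L[3][0] := 4)
[col 1] pivot -1
  R2 -= -2*R1 → (0, 0, -2, 4)  (L[2][1] := -2)
  R3 -= 4*R1 → (0, 0, 8, -14)  (L[3][1] := 4)

U[1][1] = -1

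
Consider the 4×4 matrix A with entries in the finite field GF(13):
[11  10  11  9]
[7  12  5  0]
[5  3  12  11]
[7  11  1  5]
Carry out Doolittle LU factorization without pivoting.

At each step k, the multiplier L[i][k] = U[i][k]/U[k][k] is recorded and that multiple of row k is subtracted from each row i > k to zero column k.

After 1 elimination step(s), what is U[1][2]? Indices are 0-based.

Step 1: pivot at (0,0) is 11.
  row1 ← row1 − (3)·row0  ⇒  L[1][0]=3, U row1=(0, 8, 11, 12)
  row2 ← row2 − (4)·row0  ⇒  L[2][0]=4, U row2=(0, 2, 7, 1)
  row3 ← row3 − (3)·row0  ⇒  L[3][0]=3, U row3=(0, 7, 7, 4)

U[1][2] = 11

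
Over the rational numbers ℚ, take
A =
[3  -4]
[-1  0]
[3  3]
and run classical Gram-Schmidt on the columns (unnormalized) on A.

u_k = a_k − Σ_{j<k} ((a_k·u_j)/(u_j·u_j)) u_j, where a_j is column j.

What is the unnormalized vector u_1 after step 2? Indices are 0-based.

u_1 = (-67/19, -3/19, 66/19)

Step 1: u_0 = a_0 = (3, -1, 3).
Step 2: u_1 = a_1 − (-3/19)·u_0 = (-67/19, -3/19, 66/19).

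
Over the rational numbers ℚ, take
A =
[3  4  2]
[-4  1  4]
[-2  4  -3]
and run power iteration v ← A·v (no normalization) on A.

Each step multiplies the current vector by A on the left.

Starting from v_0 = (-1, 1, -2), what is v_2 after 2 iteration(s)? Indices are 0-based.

v_0 = (-1, 1, -2).
v_1 = A·v_0 = (-3, -3, 12).
v_2 = A·v_1 = (3, 57, -42).

v_2 = (3, 57, -42)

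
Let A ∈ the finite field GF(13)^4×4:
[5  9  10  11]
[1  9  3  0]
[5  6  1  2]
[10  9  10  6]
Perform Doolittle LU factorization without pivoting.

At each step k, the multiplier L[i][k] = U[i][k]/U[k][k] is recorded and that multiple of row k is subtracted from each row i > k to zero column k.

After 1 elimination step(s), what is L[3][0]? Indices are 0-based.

Step 1: pivot at (0,0) is 5.
  row1 ← row1 − (8)·row0  ⇒  L[1][0]=8, U row1=(0, 2, 1, 3)
  row2 ← row2 − (1)·row0  ⇒  L[2][0]=1, U row2=(0, 10, 4, 4)
  row3 ← row3 − (2)·row0  ⇒  L[3][0]=2, U row3=(0, 4, 3, 10)

L[3][0] = 2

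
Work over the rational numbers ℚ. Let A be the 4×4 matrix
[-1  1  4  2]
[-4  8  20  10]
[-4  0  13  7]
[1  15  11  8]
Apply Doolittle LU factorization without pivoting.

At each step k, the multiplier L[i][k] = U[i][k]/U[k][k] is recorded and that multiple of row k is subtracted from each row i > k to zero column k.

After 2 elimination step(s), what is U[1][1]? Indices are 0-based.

Step 1: pivot at (0,0) is -1.
  row1 ← row1 − (4)·row0  ⇒  L[1][0]=4, U row1=(0, 4, 4, 2)
  row2 ← row2 − (4)·row0  ⇒  L[2][0]=4, U row2=(0, -4, -3, -1)
  row3 ← row3 − (-1)·row0  ⇒  L[3][0]=-1, U row3=(0, 16, 15, 10)
Step 2: pivot at (1,1) is 4.
  row2 ← row2 − (-1)·row1  ⇒  L[2][1]=-1, U row2=(0, 0, 1, 1)
  row3 ← row3 − (4)·row1  ⇒  L[3][1]=4, U row3=(0, 0, -1, 2)

U[1][1] = 4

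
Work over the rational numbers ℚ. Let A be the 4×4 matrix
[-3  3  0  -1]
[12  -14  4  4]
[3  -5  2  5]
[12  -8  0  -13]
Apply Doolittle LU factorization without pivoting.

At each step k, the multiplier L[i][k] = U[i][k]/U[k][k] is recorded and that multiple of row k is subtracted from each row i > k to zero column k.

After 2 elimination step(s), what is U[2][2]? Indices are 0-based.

k=0: U[0][0]=-3
  eliminate (1,0): mult=-4, new row 1: (0, -2, 4, 0); set L[1][0]=-4
  eliminate (2,0): mult=-1, new row 2: (0, -2, 2, 4); set L[2][0]=-1
  eliminate (3,0): mult=-4, new row 3: (0, 4, 0, -17); set L[3][0]=-4
k=1: U[1][1]=-2
  eliminate (2,1): mult=1, new row 2: (0, 0, -2, 4); set L[2][1]=1
  eliminate (3,1): mult=-2, new row 3: (0, 0, 8, -17); set L[3][1]=-2

U[2][2] = -2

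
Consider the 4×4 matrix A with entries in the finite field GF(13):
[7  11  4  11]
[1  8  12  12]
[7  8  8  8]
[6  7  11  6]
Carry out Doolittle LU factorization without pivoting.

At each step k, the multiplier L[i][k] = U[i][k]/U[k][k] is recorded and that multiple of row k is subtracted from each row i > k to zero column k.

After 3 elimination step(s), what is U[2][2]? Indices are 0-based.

U[2][2] = 5

[col 0] pivot 7
  R1 -= 2*R0 → (0, 12, 4, 3)  (L[1][0] := 2)
  R2 -= 1*R0 → (0, 10, 4, 10)  (L[2][0] := 1)
  R3 -= 12*R0 → (0, 5, 2, 4)  (L[3][0] := 12)
[col 1] pivot 12
  R2 -= 3*R1 → (0, 0, 5, 1)  (L[2][1] := 3)
  R3 -= 8*R1 → (0, 0, 9, 6)  (L[3][1] := 8)
[col 2] pivot 5
  R3 -= 7*R2 → (0, 0, 0, 12)  (L[3][2] := 7)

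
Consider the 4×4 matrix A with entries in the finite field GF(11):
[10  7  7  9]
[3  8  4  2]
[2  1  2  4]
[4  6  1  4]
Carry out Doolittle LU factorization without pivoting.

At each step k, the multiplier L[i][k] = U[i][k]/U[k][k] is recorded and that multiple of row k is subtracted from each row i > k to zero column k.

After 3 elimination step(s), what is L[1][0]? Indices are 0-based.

[col 0] pivot 10
  R1 -= 8*R0 → (0, 7, 3, 7)  (L[1][0] := 8)
  R2 -= 9*R0 → (0, 4, 5, 0)  (L[2][0] := 9)
  R3 -= 7*R0 → (0, 1, 7, 7)  (L[3][0] := 7)
[col 1] pivot 7
  R2 -= 10*R1 → (0, 0, 8, 7)  (L[2][1] := 10)
  R3 -= 8*R1 → (0, 0, 5, 6)  (L[3][1] := 8)
[col 2] pivot 8
  R3 -= 2*R2 → (0, 0, 0, 3)  (L[3][2] := 2)

L[1][0] = 8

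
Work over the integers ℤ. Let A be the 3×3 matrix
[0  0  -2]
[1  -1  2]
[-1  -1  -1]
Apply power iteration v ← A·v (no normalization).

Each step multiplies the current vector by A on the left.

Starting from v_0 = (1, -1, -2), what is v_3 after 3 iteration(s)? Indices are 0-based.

v_0 = (1, -1, -2).
v_1 = A·v_0 = (4, -2, 2).
v_2 = A·v_1 = (-4, 10, -4).
v_3 = A·v_2 = (8, -22, -2).

v_3 = (8, -22, -2)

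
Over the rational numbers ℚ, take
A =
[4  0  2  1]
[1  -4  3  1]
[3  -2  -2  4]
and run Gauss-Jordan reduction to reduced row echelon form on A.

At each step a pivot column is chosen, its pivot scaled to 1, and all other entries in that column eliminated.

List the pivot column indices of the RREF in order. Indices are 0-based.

pivot columns: 0, 1, 2

pivot(0,0)=4: scale R0 → (1, 0, 1/2, 1/4)
  clear (1,0): R1 −= (1)R0 → (0, -4, 5/2, 3/4)
  clear (2,0): R2 −= (3)R0 → (0, -2, -7/2, 13/4)
pivot(1,1)=-4: scale R1 → (0, 1, -5/8, -3/16)
  clear (2,1): R2 −= (-2)R1 → (0, 0, -19/4, 23/8)
pivot(2,2)=-19/4: scale R2 → (0, 0, 1, -23/38)
  clear (0,2): R0 −= (1/2)R2 → (1, 0, 0, 21/38)
  clear (1,2): R1 −= (-5/8)R2 → (0, 1, 0, -43/76)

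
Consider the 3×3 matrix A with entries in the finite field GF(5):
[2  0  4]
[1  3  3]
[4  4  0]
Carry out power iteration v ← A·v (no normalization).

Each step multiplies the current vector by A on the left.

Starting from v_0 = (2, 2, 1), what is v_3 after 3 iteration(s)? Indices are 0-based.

v_3 = (4, 0, 1)

v_0 = (2, 2, 1).
v_1 = A·v_0 = (3, 1, 1).
v_2 = A·v_1 = (0, 4, 1).
v_3 = A·v_2 = (4, 0, 1).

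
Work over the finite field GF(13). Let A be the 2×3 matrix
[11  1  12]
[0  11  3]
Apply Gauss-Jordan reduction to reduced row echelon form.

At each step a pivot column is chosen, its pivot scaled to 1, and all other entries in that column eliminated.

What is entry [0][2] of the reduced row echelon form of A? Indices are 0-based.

pivot(0,0)=11: scale R0 → (1, 6, 7)
pivot(1,1)=11: scale R1 → (0, 1, 5)
  clear (0,1): R0 −= (6)R1 → (1, 0, 3)

M[0][2] = 3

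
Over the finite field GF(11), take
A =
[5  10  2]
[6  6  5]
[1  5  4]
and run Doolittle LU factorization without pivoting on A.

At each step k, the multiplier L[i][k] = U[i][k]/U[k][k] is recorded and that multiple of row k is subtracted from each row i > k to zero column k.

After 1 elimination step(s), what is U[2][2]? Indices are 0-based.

k=0: U[0][0]=5
  eliminate (1,0): mult=10, new row 1: (0, 5, 7); set L[1][0]=10
  eliminate (2,0): mult=9, new row 2: (0, 3, 8); set L[2][0]=9

U[2][2] = 8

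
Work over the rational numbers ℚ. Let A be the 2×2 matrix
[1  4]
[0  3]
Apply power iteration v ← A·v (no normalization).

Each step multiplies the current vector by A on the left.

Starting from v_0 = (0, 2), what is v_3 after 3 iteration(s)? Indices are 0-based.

v_0 = (0, 2).
v_1 = A·v_0 = (8, 6).
v_2 = A·v_1 = (32, 18).
v_3 = A·v_2 = (104, 54).

v_3 = (104, 54)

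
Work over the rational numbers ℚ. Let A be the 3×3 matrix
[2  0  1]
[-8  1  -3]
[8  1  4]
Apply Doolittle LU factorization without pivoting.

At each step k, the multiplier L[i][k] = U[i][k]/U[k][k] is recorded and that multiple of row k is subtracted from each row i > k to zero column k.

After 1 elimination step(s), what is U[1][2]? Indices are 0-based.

U[1][2] = 1

Step 1: pivot at (0,0) is 2.
  row1 ← row1 − (-4)·row0  ⇒  L[1][0]=-4, U row1=(0, 1, 1)
  row2 ← row2 − (4)·row0  ⇒  L[2][0]=4, U row2=(0, 1, 0)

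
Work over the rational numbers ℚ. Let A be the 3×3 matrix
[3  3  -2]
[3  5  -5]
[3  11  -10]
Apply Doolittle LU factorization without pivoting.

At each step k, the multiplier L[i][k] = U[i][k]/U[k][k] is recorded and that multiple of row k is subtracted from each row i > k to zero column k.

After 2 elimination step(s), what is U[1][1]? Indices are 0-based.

[col 0] pivot 3
  R1 -= 1*R0 → (0, 2, -3)  (L[1][0] := 1)
  R2 -= 1*R0 → (0, 8, -8)  (L[2][0] := 1)
[col 1] pivot 2
  R2 -= 4*R1 → (0, 0, 4)  (L[2][1] := 4)

U[1][1] = 2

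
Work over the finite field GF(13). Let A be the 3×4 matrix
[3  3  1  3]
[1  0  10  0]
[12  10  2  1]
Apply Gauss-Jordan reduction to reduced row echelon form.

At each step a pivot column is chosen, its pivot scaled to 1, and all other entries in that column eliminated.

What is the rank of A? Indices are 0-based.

rank = 3

step 1: normalize row 0 (÷3) = (1, 1, 9, 1)
  row 1: subtract 1×row0 = (0, 12, 1, 12)
  row 2: subtract 12×row0 = (0, 11, 11, 2)
step 2: normalize row 1 (÷12) = (0, 1, 12, 1)
  row 0: subtract 1×row1 = (1, 0, 10, 0)
  row 2: subtract 11×row1 = (0, 0, 9, 4)
step 3: normalize row 2 (÷9) = (0, 0, 1, 12)
  row 0: subtract 10×row2 = (1, 0, 0, 10)
  row 1: subtract 12×row2 = (0, 1, 0, 0)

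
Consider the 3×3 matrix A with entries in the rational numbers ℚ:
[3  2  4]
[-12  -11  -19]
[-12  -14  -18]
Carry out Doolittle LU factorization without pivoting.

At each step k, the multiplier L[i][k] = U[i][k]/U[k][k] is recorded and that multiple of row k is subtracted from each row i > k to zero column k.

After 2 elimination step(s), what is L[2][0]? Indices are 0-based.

Step 1: pivot at (0,0) is 3.
  row1 ← row1 − (-4)·row0  ⇒  L[1][0]=-4, U row1=(0, -3, -3)
  row2 ← row2 − (-4)·row0  ⇒  L[2][0]=-4, U row2=(0, -6, -2)
Step 2: pivot at (1,1) is -3.
  row2 ← row2 − (2)·row1  ⇒  L[2][1]=2, U row2=(0, 0, 4)

L[2][0] = -4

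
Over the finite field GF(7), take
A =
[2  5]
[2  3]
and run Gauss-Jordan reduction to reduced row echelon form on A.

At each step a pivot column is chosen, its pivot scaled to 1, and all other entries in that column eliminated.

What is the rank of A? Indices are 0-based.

[1] R0 /= 2  ⇒  (1, 6)
     R1 -= 2·R0  ⇒  (0, 5)
[2] R1 /= 5  ⇒  (0, 1)
     R0 -= 6·R1  ⇒  (1, 0)

rank = 2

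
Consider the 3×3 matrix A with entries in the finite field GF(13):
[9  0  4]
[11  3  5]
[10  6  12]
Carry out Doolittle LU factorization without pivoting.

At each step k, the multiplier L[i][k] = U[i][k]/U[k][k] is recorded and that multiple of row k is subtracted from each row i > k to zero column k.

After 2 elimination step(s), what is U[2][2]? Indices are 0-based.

[col 0] pivot 9
  R1 -= 7*R0 → (0, 3, 3)  (L[1][0] := 7)
  R2 -= 4*R0 → (0, 6, 9)  (L[2][0] := 4)
[col 1] pivot 3
  R2 -= 2*R1 → (0, 0, 3)  (L[2][1] := 2)

U[2][2] = 3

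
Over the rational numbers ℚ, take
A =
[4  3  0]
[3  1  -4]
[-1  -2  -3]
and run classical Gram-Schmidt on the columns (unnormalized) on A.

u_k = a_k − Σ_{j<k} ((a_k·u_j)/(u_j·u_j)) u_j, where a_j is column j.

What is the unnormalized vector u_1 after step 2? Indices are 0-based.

u_1 = (5/13, -25/26, -35/26)

Step 1: u_0 = a_0 = (4, 3, -1).
Step 2: u_1 = a_1 − (17/26)·u_0 = (5/13, -25/26, -35/26).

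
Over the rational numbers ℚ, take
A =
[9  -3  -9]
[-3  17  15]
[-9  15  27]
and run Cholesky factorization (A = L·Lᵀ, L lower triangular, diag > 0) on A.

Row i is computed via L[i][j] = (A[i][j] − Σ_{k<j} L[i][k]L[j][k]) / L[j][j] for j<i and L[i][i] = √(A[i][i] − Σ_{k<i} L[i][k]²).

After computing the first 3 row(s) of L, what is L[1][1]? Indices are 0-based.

L[1][1] = 4

Step 1: L[0][0] = √(9) = 3.
  L[1][0] = (-3) / L[0][0] = -1.
Step 2: L[1][1] = √(16) = 4.
  L[2][0] = (-9) / L[0][0] = -3.
  L[2][1] = (12) / L[1][1] = 3.
Step 3: L[2][2] = √(9) = 3.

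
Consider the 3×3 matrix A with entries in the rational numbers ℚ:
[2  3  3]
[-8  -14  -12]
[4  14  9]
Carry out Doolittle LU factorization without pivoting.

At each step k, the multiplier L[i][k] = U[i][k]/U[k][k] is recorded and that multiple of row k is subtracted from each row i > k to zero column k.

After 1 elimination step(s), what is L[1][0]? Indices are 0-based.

L[1][0] = -4

[col 0] pivot 2
  R1 -= -4*R0 → (0, -2, 0)  (L[1][0] := -4)
  R2 -= 2*R0 → (0, 8, 3)  (L[2][0] := 2)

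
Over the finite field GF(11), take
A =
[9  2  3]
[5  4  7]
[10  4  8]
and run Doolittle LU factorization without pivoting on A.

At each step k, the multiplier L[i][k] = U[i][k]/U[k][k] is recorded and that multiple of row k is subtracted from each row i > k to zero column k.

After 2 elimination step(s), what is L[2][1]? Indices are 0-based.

L[2][1] = 4

[col 0] pivot 9
  R1 -= 3*R0 → (0, 9, 9)  (L[1][0] := 3)
  R2 -= 6*R0 → (0, 3, 1)  (L[2][0] := 6)
[col 1] pivot 9
  R2 -= 4*R1 → (0, 0, 9)  (L[2][1] := 4)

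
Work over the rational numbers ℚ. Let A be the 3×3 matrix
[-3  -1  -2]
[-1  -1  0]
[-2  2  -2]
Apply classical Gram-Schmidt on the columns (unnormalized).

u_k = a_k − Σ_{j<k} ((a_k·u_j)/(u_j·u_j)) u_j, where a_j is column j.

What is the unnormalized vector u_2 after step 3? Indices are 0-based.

u_2 = (-4/21, 8/21, 2/21)

Step 1: u_0 = a_0 = (-3, -1, -2).
Step 2: u_1 = a_1 − (0)·u_0 = (-1, -1, 2).
Step 3: u_2 = a_2 − (5/7)·u_0 − (-1/3)·u_1 = (-4/21, 8/21, 2/21).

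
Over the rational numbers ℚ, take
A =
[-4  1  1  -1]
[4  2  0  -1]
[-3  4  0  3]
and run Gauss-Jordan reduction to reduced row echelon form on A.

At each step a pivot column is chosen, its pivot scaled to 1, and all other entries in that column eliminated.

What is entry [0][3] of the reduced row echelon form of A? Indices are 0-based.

M[0][3] = -5/11

pivot(0,0)=-4: scale R0 → (1, -1/4, -1/4, 1/4)
  clear (1,0): R1 −= (4)R0 → (0, 3, 1, -2)
  clear (2,0): R2 −= (-3)R0 → (0, 13/4, -3/4, 15/4)
pivot(1,1)=3: scale R1 → (0, 1, 1/3, -2/3)
  clear (0,1): R0 −= (-1/4)R1 → (1, 0, -1/6, 1/12)
  clear (2,1): R2 −= (13/4)R1 → (0, 0, -11/6, 71/12)
pivot(2,2)=-11/6: scale R2 → (0, 0, 1, -71/22)
  clear (0,2): R0 −= (-1/6)R2 → (1, 0, 0, -5/11)
  clear (1,2): R1 −= (1/3)R2 → (0, 1, 0, 9/22)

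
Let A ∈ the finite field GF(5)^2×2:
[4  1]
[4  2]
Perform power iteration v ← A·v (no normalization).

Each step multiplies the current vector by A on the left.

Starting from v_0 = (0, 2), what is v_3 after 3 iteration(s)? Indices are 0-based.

v_0 = (0, 2).
v_1 = A·v_0 = (2, 4).
v_2 = A·v_1 = (2, 1).
v_3 = A·v_2 = (4, 0).

v_3 = (4, 0)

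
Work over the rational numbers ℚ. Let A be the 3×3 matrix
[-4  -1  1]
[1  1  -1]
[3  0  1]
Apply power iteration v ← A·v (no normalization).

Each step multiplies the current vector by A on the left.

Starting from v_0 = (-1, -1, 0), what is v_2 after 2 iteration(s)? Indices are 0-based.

v_2 = (-21, 6, 12)

v_0 = (-1, -1, 0).
v_1 = A·v_0 = (5, -2, -3).
v_2 = A·v_1 = (-21, 6, 12).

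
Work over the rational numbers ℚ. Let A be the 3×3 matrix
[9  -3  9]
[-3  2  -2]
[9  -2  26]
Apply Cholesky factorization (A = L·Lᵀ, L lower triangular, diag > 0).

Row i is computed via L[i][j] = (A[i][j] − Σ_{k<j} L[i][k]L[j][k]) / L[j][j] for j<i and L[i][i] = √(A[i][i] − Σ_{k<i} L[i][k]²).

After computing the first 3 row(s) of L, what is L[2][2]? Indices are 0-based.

Step 1: L[0][0] = √(9) = 3.
  L[1][0] = (-3) / L[0][0] = -1.
Step 2: L[1][1] = √(1) = 1.
  L[2][0] = (9) / L[0][0] = 3.
  L[2][1] = (1) / L[1][1] = 1.
Step 3: L[2][2] = √(16) = 4.

L[2][2] = 4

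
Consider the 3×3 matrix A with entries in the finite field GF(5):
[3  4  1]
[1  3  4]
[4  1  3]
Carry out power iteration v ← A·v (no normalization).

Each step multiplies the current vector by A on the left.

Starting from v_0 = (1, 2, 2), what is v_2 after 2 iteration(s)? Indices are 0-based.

v_0 = (1, 2, 2).
v_1 = A·v_0 = (3, 0, 2).
v_2 = A·v_1 = (1, 1, 3).

v_2 = (1, 1, 3)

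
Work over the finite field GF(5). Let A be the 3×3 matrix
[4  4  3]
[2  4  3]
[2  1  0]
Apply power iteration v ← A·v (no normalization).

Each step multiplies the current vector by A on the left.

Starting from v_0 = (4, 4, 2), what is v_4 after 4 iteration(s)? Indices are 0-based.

v_4 = (4, 3, 3)

v_0 = (4, 4, 2).
v_1 = A·v_0 = (3, 0, 2).
v_2 = A·v_1 = (3, 2, 1).
v_3 = A·v_2 = (3, 2, 3).
v_4 = A·v_3 = (4, 3, 3).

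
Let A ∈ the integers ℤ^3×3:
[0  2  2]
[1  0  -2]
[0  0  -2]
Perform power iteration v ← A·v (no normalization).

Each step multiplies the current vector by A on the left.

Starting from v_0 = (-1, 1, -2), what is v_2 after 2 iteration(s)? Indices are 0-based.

v_0 = (-1, 1, -2).
v_1 = A·v_0 = (-2, 3, 4).
v_2 = A·v_1 = (14, -10, -8).

v_2 = (14, -10, -8)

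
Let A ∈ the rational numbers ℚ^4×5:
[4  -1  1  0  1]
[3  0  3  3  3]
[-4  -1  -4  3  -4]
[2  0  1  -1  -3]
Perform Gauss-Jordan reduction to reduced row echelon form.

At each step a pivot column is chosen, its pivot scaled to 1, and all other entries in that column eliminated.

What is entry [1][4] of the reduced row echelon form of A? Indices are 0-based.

M[1][4] = -42

pivot(0,0)=4: scale R0 → (1, -1/4, 1/4, 0, 1/4)
  clear (1,0): R1 −= (3)R0 → (0, 3/4, 9/4, 3, 9/4)
  clear (2,0): R2 −= (-4)R0 → (0, -2, -3, 3, -3)
  clear (3,0): R3 −= (2)R0 → (0, 1/2, 1/2, -1, -7/2)
pivot(1,1)=3/4: scale R1 → (0, 1, 3, 4, 3)
  clear (0,1): R0 −= (-1/4)R1 → (1, 0, 1, 1, 1)
  clear (2,1): R2 −= (-2)R1 → (0, 0, 3, 11, 3)
  clear (3,1): R3 −= (1/2)R1 → (0, 0, -1, -3, -5)
pivot(2,2)=3: scale R2 → (0, 0, 1, 11/3, 1)
  clear (0,2): R0 −= (1)R2 → (1, 0, 0, -8/3, 0)
  clear (1,2): R1 −= (3)R2 → (0, 1, 0, -7, 0)
  clear (3,2): R3 −= (-1)R2 → (0, 0, 0, 2/3, -4)
pivot(3,3)=2/3: scale R3 → (0, 0, 0, 1, -6)
  clear (0,3): R0 −= (-8/3)R3 → (1, 0, 0, 0, -16)
  clear (1,3): R1 −= (-7)R3 → (0, 1, 0, 0, -42)
  clear (2,3): R2 −= (11/3)R3 → (0, 0, 1, 0, 23)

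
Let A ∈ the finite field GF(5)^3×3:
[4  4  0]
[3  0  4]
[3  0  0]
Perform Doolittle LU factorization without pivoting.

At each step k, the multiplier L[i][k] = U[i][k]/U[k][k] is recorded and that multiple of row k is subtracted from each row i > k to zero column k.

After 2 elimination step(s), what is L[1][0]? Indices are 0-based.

[col 0] pivot 4
  R1 -= 2*R0 → (0, 2, 4)  (L[1][0] := 2)
  R2 -= 2*R0 → (0, 2, 0)  (L[2][0] := 2)
[col 1] pivot 2
  R2 -= 1*R1 → (0, 0, 1)  (L[2][1] := 1)

L[1][0] = 2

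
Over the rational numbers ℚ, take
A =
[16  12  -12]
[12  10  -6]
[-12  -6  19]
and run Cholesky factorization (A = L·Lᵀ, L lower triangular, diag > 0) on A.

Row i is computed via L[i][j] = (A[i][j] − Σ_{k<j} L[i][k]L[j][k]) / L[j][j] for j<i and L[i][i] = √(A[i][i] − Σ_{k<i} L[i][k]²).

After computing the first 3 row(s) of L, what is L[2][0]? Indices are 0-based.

Step 1: L[0][0] = √(16) = 4.
  L[1][0] = (12) / L[0][0] = 3.
Step 2: L[1][1] = √(1) = 1.
  L[2][0] = (-12) / L[0][0] = -3.
  L[2][1] = (3) / L[1][1] = 3.
Step 3: L[2][2] = √(1) = 1.

L[2][0] = -3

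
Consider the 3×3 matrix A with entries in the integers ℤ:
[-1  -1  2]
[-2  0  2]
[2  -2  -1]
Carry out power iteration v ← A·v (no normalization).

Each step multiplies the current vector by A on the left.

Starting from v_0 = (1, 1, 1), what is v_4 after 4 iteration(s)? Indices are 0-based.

v_4 = (-14, -14, 1)

v_0 = (1, 1, 1).
v_1 = A·v_0 = (0, 0, -1).
v_2 = A·v_1 = (-2, -2, 1).
v_3 = A·v_2 = (6, 6, -1).
v_4 = A·v_3 = (-14, -14, 1).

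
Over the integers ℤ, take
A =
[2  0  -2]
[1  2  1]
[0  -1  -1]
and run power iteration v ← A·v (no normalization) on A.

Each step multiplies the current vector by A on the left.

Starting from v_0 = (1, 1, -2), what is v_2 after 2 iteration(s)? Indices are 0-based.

v_2 = (10, 9, -2)

v_0 = (1, 1, -2).
v_1 = A·v_0 = (6, 1, 1).
v_2 = A·v_1 = (10, 9, -2).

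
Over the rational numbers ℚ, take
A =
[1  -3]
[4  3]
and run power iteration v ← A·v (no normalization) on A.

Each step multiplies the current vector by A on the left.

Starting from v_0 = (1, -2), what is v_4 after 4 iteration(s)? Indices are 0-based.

v_0 = (1, -2).
v_1 = A·v_0 = (7, -2).
v_2 = A·v_1 = (13, 22).
v_3 = A·v_2 = (-53, 118).
v_4 = A·v_3 = (-407, 142).

v_4 = (-407, 142)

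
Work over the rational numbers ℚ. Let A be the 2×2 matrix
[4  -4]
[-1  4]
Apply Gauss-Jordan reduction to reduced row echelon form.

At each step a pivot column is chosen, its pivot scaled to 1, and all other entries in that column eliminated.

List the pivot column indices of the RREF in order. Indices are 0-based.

pivot(0,0)=4: scale R0 → (1, -1)
  clear (1,0): R1 −= (-1)R0 → (0, 3)
pivot(1,1)=3: scale R1 → (0, 1)
  clear (0,1): R0 −= (-1)R1 → (1, 0)

pivot columns: 0, 1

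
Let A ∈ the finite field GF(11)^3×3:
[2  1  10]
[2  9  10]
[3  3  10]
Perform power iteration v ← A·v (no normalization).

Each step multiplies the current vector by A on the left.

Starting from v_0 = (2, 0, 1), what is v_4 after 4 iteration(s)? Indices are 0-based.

v_0 = (2, 0, 1).
v_1 = A·v_0 = (3, 3, 5).
v_2 = A·v_1 = (4, 6, 2).
v_3 = A·v_2 = (1, 5, 6).
v_4 = A·v_3 = (1, 8, 1).

v_4 = (1, 8, 1)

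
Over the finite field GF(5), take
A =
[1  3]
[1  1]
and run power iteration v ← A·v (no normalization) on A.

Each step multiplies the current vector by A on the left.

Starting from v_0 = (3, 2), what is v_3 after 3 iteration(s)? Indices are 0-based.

v_3 = (1, 3)

v_0 = (3, 2).
v_1 = A·v_0 = (4, 0).
v_2 = A·v_1 = (4, 4).
v_3 = A·v_2 = (1, 3).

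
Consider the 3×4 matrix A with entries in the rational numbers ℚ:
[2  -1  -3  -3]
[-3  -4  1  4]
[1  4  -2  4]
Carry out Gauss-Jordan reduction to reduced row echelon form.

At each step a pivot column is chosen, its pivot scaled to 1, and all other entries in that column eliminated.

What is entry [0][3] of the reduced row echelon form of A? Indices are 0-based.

M[0][3] = -120/37

[1] R0 /= 2  ⇒  (1, -1/2, -3/2, -3/2)
     R1 -= -3·R0  ⇒  (0, -11/2, -7/2, -1/2)
     R2 -= 1·R0  ⇒  (0, 9/2, -1/2, 11/2)
[2] R1 /= -11/2  ⇒  (0, 1, 7/11, 1/11)
     R0 -= -1/2·R1  ⇒  (1, 0, -13/11, -16/11)
     R2 -= 9/2·R1  ⇒  (0, 0, -37/11, 56/11)
[3] R2 /= -37/11  ⇒  (0, 0, 1, -56/37)
     R0 -= -13/11·R2  ⇒  (1, 0, 0, -120/37)
     R1 -= 7/11·R2  ⇒  (0, 1, 0, 39/37)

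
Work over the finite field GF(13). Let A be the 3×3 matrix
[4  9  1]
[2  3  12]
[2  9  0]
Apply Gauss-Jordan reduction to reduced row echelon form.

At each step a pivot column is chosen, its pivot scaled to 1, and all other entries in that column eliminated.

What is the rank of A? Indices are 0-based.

rank = 3

[1] R0 /= 4  ⇒  (1, 12, 10)
     R1 -= 2·R0  ⇒  (0, 5, 5)
     R2 -= 2·R0  ⇒  (0, 11, 6)
[2] R1 /= 5  ⇒  (0, 1, 1)
     R0 -= 12·R1  ⇒  (1, 0, 11)
     R2 -= 11·R1  ⇒  (0, 0, 8)
[3] R2 /= 8  ⇒  (0, 0, 1)
     R0 -= 11·R2  ⇒  (1, 0, 0)
     R1 -= 1·R2  ⇒  (0, 1, 0)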